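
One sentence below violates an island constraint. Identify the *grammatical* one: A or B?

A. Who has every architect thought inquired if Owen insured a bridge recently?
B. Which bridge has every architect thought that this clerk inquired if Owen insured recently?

A

In B, the wh-phrase is extracted from inside a wh-island (introduced by "if"), which blocks movement.
In A, the extraction path crosses only that-complement boundaries, which are transparent.
So A is grammatical.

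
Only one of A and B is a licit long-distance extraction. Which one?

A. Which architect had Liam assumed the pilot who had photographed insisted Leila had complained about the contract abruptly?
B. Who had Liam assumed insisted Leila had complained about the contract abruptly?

In A, the wh-phrase is extracted from inside a complex-NP island (relative clause) (introduced by "who"), which blocks movement.
In B, the extraction path crosses only that-complement boundaries, which are transparent.
So B is grammatical.

B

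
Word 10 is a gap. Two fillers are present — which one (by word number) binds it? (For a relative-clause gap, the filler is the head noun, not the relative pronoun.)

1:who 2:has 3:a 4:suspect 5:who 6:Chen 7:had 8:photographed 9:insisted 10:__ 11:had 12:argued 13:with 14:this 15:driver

1

The marked gap is the subject of "argued".
Its filler is the fronted wh-phrase "who", at word 1.
(The other dependency links word 4 to a gap after word 8.)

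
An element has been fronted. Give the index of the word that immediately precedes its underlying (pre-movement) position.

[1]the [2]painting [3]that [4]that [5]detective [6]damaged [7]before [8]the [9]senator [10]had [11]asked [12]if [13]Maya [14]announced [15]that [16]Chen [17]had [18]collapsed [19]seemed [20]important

The displaced element is "the painting" (word 2).
It functions as the direct object of "damaged", so the gap sits immediately after word 6 ("damaged").
Base order: That detective damaged the painting before the senator had asked if Maya announced that Chen had collapsed.

6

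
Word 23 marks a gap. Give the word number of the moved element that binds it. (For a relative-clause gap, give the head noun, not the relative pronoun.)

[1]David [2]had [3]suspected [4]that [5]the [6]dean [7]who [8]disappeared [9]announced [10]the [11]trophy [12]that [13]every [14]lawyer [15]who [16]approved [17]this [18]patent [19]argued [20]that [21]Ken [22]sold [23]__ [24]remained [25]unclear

The gap at 23 is the object of "sold", inside a relative clause.
The relative pronoun is "that" (word 12); it is bound by the head noun immediately before it.
Its filler is the head noun "trophy", at word 11.

11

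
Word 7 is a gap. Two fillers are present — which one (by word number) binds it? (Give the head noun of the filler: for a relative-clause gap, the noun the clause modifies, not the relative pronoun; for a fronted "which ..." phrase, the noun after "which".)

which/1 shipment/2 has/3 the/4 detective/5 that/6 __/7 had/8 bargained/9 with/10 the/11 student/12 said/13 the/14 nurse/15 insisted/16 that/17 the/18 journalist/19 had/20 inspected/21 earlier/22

5

The marked gap is inside the relative clause, the subject of "bargained".
Its filler is the head noun "detective" (via "that"), at word 5.
(The other dependency links word 2 to a gap after word 21.)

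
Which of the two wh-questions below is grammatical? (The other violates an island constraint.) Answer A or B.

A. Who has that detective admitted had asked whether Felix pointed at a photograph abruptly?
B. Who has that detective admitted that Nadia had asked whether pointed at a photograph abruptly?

In B, the wh-phrase is extracted from inside a wh-island (introduced by "whether"), which blocks movement.
In A, the extraction path crosses only that-complement boundaries, which are transparent.
So A is grammatical.

A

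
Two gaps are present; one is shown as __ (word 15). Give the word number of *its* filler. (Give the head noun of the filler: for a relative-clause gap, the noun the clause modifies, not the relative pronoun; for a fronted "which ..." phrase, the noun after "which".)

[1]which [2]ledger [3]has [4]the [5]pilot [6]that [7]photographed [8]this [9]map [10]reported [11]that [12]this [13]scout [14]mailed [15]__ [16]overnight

2

The marked gap is the direct object of "mailed".
Its filler is the fronted wh-phrase "which ledger", at word 2.
(The other dependency links word 5 to a gap after word 6.)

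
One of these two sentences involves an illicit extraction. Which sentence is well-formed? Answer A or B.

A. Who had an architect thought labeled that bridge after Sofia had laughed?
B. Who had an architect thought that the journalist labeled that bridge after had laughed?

In B, the wh-phrase is extracted from inside an adjunct island (introduced by "after"), which blocks movement.
In A, the extraction path crosses only that-complement boundaries, which are transparent.
So A is grammatical.

A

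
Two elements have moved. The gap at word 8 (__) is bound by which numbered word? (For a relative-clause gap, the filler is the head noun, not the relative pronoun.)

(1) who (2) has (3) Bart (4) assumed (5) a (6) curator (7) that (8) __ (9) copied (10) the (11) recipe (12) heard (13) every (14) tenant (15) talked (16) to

6

The marked gap is inside the relative clause, the subject of "copied".
Its filler is the head noun "curator" (via "that"), at word 6.
(The other dependency links word 1 to a gap after word 16.)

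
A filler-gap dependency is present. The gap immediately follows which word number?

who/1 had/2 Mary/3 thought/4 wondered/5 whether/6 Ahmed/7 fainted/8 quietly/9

The displaced element is "who" (word 1).
It is linked across 1 clause boundary (Ø).
It functions as the subject of "wondered", so the gap sits immediately after word 4 ("thought").
Base order: Mary had thought that who wondered whether Ahmed fainted quietly.

4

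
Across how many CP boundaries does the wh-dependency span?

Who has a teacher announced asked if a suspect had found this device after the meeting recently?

1

"who" is extracted from the subject of "asked".
Boundaries crossed, outermost first: [Ø] — 1 in total.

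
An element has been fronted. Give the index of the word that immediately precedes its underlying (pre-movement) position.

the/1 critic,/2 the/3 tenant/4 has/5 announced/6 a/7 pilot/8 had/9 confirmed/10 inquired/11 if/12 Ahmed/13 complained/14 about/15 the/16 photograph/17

The displaced element is "the critic" (word 2).
It is linked across 2 clause boundaries (Ø → Ø).
It functions as the subject of "inquired", so the gap sits immediately after word 10 ("confirmed").
Base order: The tenant has announced a pilot had confirmed the critic inquired if Ahmed complained about the photograph.

10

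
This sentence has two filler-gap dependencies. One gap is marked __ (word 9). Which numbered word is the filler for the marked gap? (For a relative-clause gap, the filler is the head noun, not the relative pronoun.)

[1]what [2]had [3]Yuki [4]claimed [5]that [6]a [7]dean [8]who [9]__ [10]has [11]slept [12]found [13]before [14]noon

7

The marked gap is inside the relative clause, the subject of "slept".
Its filler is the head noun "dean" (via "who"), at word 7.
(The other dependency links word 1 to a gap after word 12.)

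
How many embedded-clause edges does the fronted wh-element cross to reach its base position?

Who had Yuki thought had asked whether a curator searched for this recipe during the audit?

"who" is extracted from the subject of "asked".
Boundaries crossed, outermost first: [Ø] — 1 in total.

1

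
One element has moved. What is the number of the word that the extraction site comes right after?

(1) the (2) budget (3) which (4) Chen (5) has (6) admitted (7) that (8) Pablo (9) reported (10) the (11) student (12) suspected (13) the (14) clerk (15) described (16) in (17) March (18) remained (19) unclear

The displaced element is "the budget" (word 2).
It is linked across 3 clause boundaries (that → Ø → Ø).
It functions as the direct object of "described", so the gap sits immediately after word 15 ("described").
Base order: Chen has admitted that Pablo reported the student suspected the clerk described the budget in March.

15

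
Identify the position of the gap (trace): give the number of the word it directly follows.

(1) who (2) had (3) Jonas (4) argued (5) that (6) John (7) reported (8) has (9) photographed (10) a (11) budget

7

The displaced element is "who" (word 1).
It is linked across 2 clause boundaries (that → Ø).
It functions as the subject of "photographed", so the gap sits immediately after word 7 ("reported").
Base order: Jonas had argued that John reported that who has photographed a budget.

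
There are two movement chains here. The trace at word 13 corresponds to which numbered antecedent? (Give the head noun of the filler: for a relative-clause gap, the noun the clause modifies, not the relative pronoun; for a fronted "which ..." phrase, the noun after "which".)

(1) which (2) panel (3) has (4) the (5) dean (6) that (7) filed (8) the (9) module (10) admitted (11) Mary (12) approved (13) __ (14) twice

2

The marked gap is the direct object of "approved".
Its filler is the fronted wh-phrase "which panel", at word 2.
(The other dependency links word 5 to a gap after word 6.)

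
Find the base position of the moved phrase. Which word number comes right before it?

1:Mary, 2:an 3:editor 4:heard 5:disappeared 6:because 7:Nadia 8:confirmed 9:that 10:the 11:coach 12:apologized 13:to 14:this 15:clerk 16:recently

4

The displaced element is "Mary" (word 1).
It is linked across 1 clause boundary (Ø).
It functions as the subject of "disappeared", so the gap sits immediately after word 4 ("heard").
Base order: An editor heard Mary disappeared because Nadia confirmed that the coach apologized to this clerk recently.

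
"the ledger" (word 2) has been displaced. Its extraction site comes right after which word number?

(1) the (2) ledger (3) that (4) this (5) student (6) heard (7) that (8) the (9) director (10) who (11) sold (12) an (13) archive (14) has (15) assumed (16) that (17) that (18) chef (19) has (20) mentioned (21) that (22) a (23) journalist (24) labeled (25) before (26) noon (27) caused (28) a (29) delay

24

The displaced element is "the ledger" (word 2).
It is linked across 3 clause boundaries (that → that → that).
It functions as the direct object of "labeled", so the gap sits immediately after word 24 ("labeled").
Base order: This student heard that the director who sold an archive has assumed that that chef has mentioned that a journalist labeled the ledger before noon.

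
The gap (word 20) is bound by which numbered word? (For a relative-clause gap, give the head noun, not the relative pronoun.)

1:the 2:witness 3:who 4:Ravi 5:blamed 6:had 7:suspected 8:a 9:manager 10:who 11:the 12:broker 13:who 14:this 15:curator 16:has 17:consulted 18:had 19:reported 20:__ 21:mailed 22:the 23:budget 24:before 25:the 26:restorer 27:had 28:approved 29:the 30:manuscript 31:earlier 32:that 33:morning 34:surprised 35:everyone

The gap at 20 is the subject of "mailed", inside a relative clause.
The relative pronoun is "who" (word 10); it is bound by the head noun immediately before it.
Its filler is the head noun "manager", at word 9.

9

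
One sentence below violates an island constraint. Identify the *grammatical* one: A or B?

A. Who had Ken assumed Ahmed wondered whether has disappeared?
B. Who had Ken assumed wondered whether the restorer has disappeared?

B

In A, the wh-phrase is extracted from inside a wh-island (introduced by "whether"), which blocks movement.
In B, the extraction path crosses only that-complement boundaries, which are transparent.
So B is grammatical.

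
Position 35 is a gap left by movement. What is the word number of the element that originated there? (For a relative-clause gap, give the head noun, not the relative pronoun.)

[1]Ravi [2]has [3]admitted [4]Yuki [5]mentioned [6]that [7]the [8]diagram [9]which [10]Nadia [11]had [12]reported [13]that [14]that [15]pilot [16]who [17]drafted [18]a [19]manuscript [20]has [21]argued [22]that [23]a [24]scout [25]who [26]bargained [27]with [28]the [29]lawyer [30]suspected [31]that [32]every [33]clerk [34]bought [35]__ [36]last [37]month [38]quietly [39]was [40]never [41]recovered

8

The gap at 35 is the object of "bought", inside a relative clause.
The relative pronoun is "which" (word 9); it is bound by the head noun immediately before it.
Its filler is the head noun "diagram", at word 8.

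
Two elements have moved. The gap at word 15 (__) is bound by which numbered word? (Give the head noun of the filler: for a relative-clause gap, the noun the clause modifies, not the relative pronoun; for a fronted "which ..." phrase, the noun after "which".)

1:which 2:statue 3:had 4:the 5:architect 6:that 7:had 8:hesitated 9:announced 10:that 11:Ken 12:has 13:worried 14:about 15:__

2

The marked gap is the object of the preposition "about" of "worried".
Its filler is the fronted wh-phrase "which statue", at word 2.
(The other dependency links word 5 to a gap after word 6.)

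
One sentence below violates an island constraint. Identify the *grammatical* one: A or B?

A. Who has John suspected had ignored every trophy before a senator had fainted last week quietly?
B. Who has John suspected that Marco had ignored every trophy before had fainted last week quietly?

A

In B, the wh-phrase is extracted from inside an adjunct island (introduced by "before"), which blocks movement.
In A, the extraction path crosses only that-complement boundaries, which are transparent.
So A is grammatical.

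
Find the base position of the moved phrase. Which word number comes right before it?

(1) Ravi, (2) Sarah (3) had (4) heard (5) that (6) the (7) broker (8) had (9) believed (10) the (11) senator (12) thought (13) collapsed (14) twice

The displaced element is "Ravi" (word 1).
It is linked across 3 clause boundaries (that → Ø → Ø).
It functions as the subject of "collapsed", so the gap sits immediately after word 12 ("thought").
Base order: Sarah had heard that the broker had believed the senator thought that Ravi collapsed twice.

12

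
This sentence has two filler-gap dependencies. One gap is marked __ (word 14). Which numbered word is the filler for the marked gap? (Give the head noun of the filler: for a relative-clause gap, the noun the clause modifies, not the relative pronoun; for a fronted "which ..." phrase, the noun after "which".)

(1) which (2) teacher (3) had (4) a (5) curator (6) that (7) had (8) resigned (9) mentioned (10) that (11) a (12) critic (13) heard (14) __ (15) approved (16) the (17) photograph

The marked gap is the subject of "approved".
Its filler is the fronted wh-phrase "which teacher", at word 2.
(The other dependency links word 5 to a gap after word 6.)

2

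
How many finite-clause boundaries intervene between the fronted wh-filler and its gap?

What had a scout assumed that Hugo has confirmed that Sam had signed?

2

"what" is extracted from the object of "signed".
Boundaries crossed, outermost first: [that], [that] — 2 in total.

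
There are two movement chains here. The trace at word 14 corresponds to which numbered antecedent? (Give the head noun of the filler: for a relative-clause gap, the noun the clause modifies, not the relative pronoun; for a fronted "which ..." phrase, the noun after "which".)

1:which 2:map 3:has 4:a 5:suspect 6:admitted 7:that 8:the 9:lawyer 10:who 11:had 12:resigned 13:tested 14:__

The marked gap is the direct object of "tested".
Its filler is the fronted wh-phrase "which map", at word 2.
(The other dependency links word 9 to a gap after word 10.)

2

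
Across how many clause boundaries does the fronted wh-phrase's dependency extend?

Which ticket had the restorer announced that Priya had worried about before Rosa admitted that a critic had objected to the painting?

"which ticket" is extracted from the PP object of "worried".
Boundaries crossed, outermost first: [that] — 1 in total.

1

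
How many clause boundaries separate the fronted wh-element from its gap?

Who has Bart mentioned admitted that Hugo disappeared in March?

1

"who" is extracted from the subject of "admitted".
Boundaries crossed, outermost first: [Ø] — 1 in total.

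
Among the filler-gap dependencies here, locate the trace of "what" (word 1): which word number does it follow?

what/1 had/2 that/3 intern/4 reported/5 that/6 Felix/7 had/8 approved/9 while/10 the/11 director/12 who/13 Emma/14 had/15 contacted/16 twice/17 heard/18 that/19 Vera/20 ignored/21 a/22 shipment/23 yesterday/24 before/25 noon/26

9

The displaced element is "what" (word 1).
It is linked across 1 clause boundary (that).
It functions as the direct object of "approved", so the gap sits immediately after word 9 ("approved").
Base order: That intern had reported that Felix had approved what while the director who Emma had contacted twice heard that Vera ignored a shipment yesterday before noon.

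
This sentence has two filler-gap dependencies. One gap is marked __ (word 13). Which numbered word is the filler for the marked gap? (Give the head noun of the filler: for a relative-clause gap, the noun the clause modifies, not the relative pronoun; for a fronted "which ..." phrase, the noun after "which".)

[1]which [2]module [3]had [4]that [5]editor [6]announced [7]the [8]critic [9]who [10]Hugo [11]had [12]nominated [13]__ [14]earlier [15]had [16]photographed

The marked gap is inside the relative clause, the direct object of "nominated".
Its filler is the head noun "critic" (via "who"), at word 8.
(The other dependency links word 2 to a gap after word 16.)

8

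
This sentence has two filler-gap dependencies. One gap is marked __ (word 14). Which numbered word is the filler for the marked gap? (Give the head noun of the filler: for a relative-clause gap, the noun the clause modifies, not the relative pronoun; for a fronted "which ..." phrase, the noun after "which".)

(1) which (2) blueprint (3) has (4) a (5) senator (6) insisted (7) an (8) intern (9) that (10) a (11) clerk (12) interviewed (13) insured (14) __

The marked gap is the direct object of "insured".
Its filler is the fronted wh-phrase "which blueprint", at word 2.
(The other dependency links word 8 to a gap after word 12.)

2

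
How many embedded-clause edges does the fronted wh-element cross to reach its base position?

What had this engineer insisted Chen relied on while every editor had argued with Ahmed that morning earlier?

1

"what" is extracted from the PP object of "relied".
Boundaries crossed, outermost first: [Ø] — 1 in total.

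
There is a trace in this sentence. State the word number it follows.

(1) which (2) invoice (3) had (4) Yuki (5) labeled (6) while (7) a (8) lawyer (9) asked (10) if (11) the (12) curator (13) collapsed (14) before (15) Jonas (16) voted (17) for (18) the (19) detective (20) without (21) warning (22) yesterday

The displaced element is "which invoice" (word 2).
It functions as the direct object of "labeled", so the gap sits immediately after word 5 ("labeled").
Base order: Yuki had labeled which invoice while a lawyer asked if the curator collapsed before Jonas voted for the detective without warning yesterday.

5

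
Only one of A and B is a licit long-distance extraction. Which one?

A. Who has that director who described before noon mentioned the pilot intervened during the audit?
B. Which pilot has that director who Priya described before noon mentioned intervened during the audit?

B

In A, the wh-phrase is extracted from inside a complex-NP island (relative clause) (introduced by "who"), which blocks movement.
In B, the extraction path crosses only that-complement boundaries, which are transparent.
So B is grammatical.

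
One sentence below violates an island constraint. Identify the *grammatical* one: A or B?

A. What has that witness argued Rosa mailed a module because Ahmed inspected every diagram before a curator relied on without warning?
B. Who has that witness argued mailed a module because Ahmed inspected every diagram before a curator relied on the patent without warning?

B

In A, the wh-phrase is extracted from inside an adjunct island (introduced by "because"), which blocks movement.
In B, the extraction path crosses only that-complement boundaries, which are transparent.
So B is grammatical.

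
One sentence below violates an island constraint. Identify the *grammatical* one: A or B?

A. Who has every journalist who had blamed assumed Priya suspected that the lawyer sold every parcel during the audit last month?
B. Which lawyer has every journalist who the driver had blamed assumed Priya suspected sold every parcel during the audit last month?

B

In A, the wh-phrase is extracted from inside a complex-NP island (relative clause) (introduced by "who"), which blocks movement.
In B, the extraction path crosses only that-complement boundaries, which are transparent.
So B is grammatical.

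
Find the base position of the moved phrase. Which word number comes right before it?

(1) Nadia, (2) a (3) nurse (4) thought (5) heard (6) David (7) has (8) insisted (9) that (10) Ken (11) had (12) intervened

4

The displaced element is "Nadia" (word 1).
It is linked across 1 clause boundary (Ø).
It functions as the subject of "heard", so the gap sits immediately after word 4 ("thought").
Base order: A nurse thought that Nadia heard David has insisted that Ken had intervened.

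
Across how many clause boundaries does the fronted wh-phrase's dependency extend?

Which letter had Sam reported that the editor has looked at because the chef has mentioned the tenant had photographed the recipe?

1

"which letter" is extracted from the PP object of "looked".
Boundaries crossed, outermost first: [that] — 1 in total.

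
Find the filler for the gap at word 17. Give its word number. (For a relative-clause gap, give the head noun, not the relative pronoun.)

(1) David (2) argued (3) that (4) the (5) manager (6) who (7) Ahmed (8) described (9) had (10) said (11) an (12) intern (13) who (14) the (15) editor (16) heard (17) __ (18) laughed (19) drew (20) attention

12

The gap at 17 is the subject of "laughed", inside a relative clause.
The relative pronoun is "who" (word 13); it is bound by the head noun immediately before it.
Its filler is the head noun "intern", at word 12.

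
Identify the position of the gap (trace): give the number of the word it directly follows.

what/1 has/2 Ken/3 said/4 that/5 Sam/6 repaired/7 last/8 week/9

7

The displaced element is "what" (word 1).
It is linked across 1 clause boundary (that).
It functions as the direct object of "repaired", so the gap sits immediately after word 7 ("repaired").
Base order: Ken has said that Sam repaired what last week.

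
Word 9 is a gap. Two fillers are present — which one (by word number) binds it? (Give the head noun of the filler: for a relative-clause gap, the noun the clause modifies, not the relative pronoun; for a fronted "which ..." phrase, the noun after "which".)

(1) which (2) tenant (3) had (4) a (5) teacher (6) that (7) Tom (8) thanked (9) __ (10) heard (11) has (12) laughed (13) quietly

The marked gap is inside the relative clause, the direct object of "thanked".
Its filler is the head noun "teacher" (via "that"), at word 5.
(The other dependency links word 2 to a gap after word 10.)

5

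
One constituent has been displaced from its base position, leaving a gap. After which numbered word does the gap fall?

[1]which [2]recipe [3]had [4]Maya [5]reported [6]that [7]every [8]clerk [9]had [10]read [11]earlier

The displaced element is "which recipe" (word 2).
It is linked across 1 clause boundary (that).
It functions as the direct object of "read", so the gap sits immediately after word 10 ("read").
Base order: Maya had reported that every clerk had read which recipe earlier.

10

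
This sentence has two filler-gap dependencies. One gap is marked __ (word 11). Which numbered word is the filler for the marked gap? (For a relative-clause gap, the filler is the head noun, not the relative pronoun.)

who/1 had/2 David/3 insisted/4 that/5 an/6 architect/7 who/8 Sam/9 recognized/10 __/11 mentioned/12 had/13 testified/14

The marked gap is inside the relative clause, the direct object of "recognized".
Its filler is the head noun "architect" (via "who"), at word 7.
(The other dependency links word 1 to a gap after word 12.)

7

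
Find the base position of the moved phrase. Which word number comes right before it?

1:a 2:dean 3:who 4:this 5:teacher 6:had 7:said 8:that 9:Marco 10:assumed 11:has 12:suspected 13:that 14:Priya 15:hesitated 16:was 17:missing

The displaced element is "a dean" (word 2).
It is linked across 2 clause boundaries (that → Ø).
It functions as the subject of "suspected", so the gap sits immediately after word 10 ("assumed").
Base order: This teacher had said that Marco assumed a dean has suspected that Priya hesitated.

10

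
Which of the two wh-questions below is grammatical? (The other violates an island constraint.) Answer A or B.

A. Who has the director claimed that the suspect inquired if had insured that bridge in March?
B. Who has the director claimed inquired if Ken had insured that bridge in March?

B

In A, the wh-phrase is extracted from inside a wh-island (introduced by "if"), which blocks movement.
In B, the extraction path crosses only that-complement boundaries, which are transparent.
So B is grammatical.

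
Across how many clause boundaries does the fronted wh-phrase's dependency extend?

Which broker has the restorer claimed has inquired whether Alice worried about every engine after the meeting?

"which broker" is extracted from the subject of "inquired".
Boundaries crossed, outermost first: [Ø] — 1 in total.

1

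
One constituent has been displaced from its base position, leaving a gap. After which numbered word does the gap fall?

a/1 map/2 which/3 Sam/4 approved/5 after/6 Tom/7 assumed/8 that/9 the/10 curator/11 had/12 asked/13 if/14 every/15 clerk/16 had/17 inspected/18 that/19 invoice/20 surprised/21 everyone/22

5

The displaced element is "a map" (word 2).
It functions as the direct object of "approved", so the gap sits immediately after word 5 ("approved").
Base order: Sam approved a map after Tom assumed that the curator had asked if every clerk had inspected that invoice.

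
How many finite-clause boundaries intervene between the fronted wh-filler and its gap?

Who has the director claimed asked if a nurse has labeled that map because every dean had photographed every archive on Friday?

1

"who" is extracted from the subject of "asked".
Boundaries crossed, outermost first: [Ø] — 1 in total.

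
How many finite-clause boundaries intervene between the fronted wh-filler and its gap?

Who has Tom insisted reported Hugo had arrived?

1

"who" is extracted from the subject of "reported".
Boundaries crossed, outermost first: [Ø] — 1 in total.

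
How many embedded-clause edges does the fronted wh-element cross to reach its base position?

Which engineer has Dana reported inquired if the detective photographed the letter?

1

"which engineer" is extracted from the subject of "inquired".
Boundaries crossed, outermost first: [Ø] — 1 in total.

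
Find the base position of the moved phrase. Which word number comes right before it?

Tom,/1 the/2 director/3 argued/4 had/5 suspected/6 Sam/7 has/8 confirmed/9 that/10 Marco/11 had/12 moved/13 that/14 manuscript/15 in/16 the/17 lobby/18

4

The displaced element is "Tom" (word 1).
It is linked across 1 clause boundary (Ø).
It functions as the subject of "suspected", so the gap sits immediately after word 4 ("argued").
Base order: The director argued Tom had suspected Sam has confirmed that Marco had moved that manuscript in the lobby.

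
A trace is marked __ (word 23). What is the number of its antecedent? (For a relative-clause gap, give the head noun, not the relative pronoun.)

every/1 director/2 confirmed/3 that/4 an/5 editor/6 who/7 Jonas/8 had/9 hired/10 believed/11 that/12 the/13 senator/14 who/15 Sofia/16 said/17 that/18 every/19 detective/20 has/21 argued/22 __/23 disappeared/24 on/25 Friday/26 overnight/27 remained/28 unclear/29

The gap at 23 is the subject of "disappeared", inside a relative clause.
The relative pronoun is "who" (word 15); it is bound by the head noun immediately before it.
Its filler is the head noun "senator", at word 14.

14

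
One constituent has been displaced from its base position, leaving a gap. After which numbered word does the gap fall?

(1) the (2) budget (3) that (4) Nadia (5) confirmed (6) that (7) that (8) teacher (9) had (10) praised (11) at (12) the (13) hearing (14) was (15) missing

10

The displaced element is "the budget" (word 2).
It is linked across 1 clause boundary (that).
It functions as the direct object of "praised", so the gap sits immediately after word 10 ("praised").
Base order: Nadia confirmed that that teacher had praised the budget at the hearing.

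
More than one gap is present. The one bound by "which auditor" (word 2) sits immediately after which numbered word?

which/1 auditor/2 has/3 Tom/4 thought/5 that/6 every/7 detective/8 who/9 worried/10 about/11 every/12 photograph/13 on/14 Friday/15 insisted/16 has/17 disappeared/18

16

The displaced element is "which auditor" (word 2).
It is linked across 2 clause boundaries (that → Ø).
It functions as the subject of "disappeared", so the gap sits immediately after word 16 ("insisted").
Base order: Tom has thought that every detective who worried about every photograph on Friday insisted that which auditor has disappeared.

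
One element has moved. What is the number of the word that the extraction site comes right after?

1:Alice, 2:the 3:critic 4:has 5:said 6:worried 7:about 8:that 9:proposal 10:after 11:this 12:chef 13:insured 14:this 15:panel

The displaced element is "Alice" (word 1).
It is linked across 1 clause boundary (Ø).
It functions as the subject of "worried", so the gap sits immediately after word 5 ("said").
Base order: The critic has said that Alice worried about that proposal after this chef insured this panel.

5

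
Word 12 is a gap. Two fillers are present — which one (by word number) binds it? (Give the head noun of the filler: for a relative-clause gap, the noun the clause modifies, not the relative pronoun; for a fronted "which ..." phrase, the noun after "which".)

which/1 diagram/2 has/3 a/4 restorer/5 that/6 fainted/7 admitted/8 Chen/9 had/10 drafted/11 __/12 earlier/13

The marked gap is the direct object of "drafted".
Its filler is the fronted wh-phrase "which diagram", at word 2.
(The other dependency links word 5 to a gap after word 6.)

2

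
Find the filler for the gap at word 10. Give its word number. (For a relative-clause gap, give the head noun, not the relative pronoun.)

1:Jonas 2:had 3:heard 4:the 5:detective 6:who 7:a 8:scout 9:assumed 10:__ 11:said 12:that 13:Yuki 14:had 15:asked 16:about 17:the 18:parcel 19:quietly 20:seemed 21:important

5

The gap at 10 is the subject of "said", inside a relative clause.
The relative pronoun is "who" (word 6); it is bound by the head noun immediately before it.
Its filler is the head noun "detective", at word 5.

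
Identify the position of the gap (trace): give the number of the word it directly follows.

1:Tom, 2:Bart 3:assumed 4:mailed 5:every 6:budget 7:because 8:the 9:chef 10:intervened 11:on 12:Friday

The displaced element is "Tom" (word 1).
It is linked across 1 clause boundary (Ø).
It functions as the subject of "mailed", so the gap sits immediately after word 3 ("assumed").
Base order: Bart assumed that Tom mailed every budget because the chef intervened on Friday.

3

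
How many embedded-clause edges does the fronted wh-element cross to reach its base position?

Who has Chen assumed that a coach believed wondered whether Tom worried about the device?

"who" is extracted from the subject of "wondered".
Boundaries crossed, outermost first: [that], [Ø] — 2 in total.

2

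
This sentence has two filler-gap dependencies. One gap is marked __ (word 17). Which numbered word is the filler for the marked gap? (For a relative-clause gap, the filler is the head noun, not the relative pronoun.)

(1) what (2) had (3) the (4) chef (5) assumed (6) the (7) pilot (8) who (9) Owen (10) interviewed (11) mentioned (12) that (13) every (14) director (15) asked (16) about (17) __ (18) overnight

1

The marked gap is the object of the preposition "about" of "asked".
Its filler is the fronted wh-phrase "what", at word 1.
(The other dependency links word 7 to a gap after word 10.)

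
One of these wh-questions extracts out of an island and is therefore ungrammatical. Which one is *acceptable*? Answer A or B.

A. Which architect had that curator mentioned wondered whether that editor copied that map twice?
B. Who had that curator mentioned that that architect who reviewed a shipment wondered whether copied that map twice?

In B, the wh-phrase is extracted from inside a wh-island (introduced by "whether"), which blocks movement.
In A, the extraction path crosses only that-complement boundaries, which are transparent.
So A is grammatical.

A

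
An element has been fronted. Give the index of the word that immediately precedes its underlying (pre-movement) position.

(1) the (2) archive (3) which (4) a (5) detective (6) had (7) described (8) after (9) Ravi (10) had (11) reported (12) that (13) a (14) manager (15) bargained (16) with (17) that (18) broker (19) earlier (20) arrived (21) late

7

The displaced element is "the archive" (word 2).
It functions as the direct object of "described", so the gap sits immediately after word 7 ("described").
Base order: A detective had described the archive after Ravi had reported that a manager bargained with that broker earlier.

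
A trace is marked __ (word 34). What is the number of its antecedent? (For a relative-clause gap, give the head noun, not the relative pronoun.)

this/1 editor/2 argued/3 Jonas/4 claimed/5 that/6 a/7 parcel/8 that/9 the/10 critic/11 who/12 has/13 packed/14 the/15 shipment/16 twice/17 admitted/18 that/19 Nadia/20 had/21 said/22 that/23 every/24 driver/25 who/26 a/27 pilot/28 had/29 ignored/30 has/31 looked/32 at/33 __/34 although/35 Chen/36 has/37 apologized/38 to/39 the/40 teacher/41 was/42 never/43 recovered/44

8

The gap at 34 is the prepositional object of "looked", inside a relative clause.
The relative pronoun is "that" (word 9); it is bound by the head noun immediately before it.
Its filler is the head noun "parcel", at word 8.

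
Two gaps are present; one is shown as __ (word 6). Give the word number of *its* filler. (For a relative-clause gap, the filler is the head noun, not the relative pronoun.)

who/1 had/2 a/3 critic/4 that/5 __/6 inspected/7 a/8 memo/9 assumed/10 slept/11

4

The marked gap is inside the relative clause, the subject of "inspected".
Its filler is the head noun "critic" (via "that"), at word 4.
(The other dependency links word 1 to a gap after word 10.)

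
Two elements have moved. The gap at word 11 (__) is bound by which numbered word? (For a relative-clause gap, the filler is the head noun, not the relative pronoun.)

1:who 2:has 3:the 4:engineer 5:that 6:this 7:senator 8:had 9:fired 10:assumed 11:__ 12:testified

The marked gap is the subject of "testified".
Its filler is the fronted wh-phrase "who", at word 1.
(The other dependency links word 4 to a gap after word 9.)

1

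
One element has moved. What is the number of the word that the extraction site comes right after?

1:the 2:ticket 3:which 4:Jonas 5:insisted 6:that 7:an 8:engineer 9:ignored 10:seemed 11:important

The displaced element is "the ticket" (word 2).
It is linked across 1 clause boundary (that).
It functions as the direct object of "ignored", so the gap sits immediately after word 9 ("ignored").
Base order: Jonas insisted that an engineer ignored the ticket.

9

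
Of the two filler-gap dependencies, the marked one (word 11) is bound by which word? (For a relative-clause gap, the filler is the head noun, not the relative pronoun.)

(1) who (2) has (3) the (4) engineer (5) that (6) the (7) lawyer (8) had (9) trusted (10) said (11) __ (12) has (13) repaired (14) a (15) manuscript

The marked gap is the subject of "repaired".
Its filler is the fronted wh-phrase "who", at word 1.
(The other dependency links word 4 to a gap after word 9.)

1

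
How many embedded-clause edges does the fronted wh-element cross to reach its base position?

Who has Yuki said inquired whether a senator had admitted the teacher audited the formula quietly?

"who" is extracted from the subject of "inquired".
Boundaries crossed, outermost first: [Ø] — 1 in total.

1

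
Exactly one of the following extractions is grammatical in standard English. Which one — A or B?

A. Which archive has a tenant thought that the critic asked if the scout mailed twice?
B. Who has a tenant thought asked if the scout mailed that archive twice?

B

In A, the wh-phrase is extracted from inside a wh-island (introduced by "if"), which blocks movement.
In B, the extraction path crosses only that-complement boundaries, which are transparent.
So B is grammatical.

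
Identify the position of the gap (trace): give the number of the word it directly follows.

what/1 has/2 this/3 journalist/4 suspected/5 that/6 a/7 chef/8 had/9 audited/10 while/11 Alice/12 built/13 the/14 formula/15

10

The displaced element is "what" (word 1).
It is linked across 1 clause boundary (that).
It functions as the direct object of "audited", so the gap sits immediately after word 10 ("audited").
Base order: This journalist has suspected that a chef had audited what while Alice built the formula.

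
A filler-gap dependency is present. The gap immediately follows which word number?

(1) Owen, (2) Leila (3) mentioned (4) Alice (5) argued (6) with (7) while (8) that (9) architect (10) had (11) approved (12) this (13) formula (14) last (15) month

6

The displaced element is "Owen" (word 1).
It is linked across 1 clause boundary (Ø).
It functions as the object of the preposition "with" of "argued", so the gap sits immediately after word 6 ("with").
Base order: Leila mentioned Alice argued with Owen while that architect had approved this formula last month.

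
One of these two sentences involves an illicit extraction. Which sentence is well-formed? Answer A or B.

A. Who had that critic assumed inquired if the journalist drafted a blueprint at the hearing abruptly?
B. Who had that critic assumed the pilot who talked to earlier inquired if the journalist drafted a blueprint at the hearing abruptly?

In B, the wh-phrase is extracted from inside a complex-NP island (relative clause) (introduced by "who"), which blocks movement.
In A, the extraction path crosses only that-complement boundaries, which are transparent.
So A is grammatical.

A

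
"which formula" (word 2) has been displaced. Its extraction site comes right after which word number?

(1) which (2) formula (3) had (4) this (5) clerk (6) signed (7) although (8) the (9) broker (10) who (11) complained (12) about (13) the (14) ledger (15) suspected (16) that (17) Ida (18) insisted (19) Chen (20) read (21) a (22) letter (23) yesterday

The displaced element is "which formula" (word 2).
It functions as the direct object of "signed", so the gap sits immediately after word 6 ("signed").
Base order: This clerk had signed which formula although the broker who complained about the ledger suspected that Ida insisted Chen read a letter yesterday.

6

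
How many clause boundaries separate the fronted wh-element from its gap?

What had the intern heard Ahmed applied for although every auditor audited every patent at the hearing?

1

"what" is extracted from the PP object of "applied".
Boundaries crossed, outermost first: [Ø] — 1 in total.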